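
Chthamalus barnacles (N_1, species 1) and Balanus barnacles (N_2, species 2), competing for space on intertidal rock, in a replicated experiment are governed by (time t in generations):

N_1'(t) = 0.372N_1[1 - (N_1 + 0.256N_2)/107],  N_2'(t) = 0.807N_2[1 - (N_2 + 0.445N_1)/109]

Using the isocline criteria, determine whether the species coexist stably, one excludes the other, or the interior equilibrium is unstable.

Compare the nullcline intercepts: K1/α12 = 107/0.256 = 418 > K2 = 109; K2/α21 = 109/0.445 = 245 > K1 = 107.
Since both inequalities hold, each species can invade when rare, so the interior equilibrium is stable.

stable coexistence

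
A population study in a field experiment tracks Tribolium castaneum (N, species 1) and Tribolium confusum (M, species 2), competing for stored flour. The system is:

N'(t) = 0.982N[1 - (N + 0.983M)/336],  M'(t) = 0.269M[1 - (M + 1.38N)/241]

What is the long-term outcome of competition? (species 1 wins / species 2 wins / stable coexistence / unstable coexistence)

species 1 excludes species 2

Compare the nullcline intercepts: K1/α12 = 336/0.983 = 342 > K2 = 241; K2/α21 = 241/1.38 = 175 < K1 = 336.
Since the inequalities point opposite ways, species 1 can invade but species 2 cannot.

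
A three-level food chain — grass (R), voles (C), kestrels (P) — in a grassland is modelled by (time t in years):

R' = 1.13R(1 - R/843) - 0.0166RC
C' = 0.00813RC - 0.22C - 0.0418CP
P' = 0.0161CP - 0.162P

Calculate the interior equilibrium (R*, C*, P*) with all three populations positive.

R* ≈ 718, C* ≈ 10.1, P* ≈ 134

From dP/dt = 0: 0.0161C* = 0.162, so C* = 10.1.
From dR/dt = 0: 1.13(1 - R*/843) = 0.0166·10.1, giving R* = 843·(1 - 0.148) = 718.
From dC/dt = 0: 0.00813·718 - 0.22 = 0.0418P*, so P* = 5.62/0.0418 = 134.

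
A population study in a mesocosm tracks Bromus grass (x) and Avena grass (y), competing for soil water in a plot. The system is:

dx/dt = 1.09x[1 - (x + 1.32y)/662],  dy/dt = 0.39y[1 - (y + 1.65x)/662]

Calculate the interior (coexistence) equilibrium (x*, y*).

x* ≈ 180, y* ≈ 365

Setting both brackets to zero gives the nullclines x + 1.32y = 662 and 1.65x + y = 662.
Substituting y = 662 - 1.65x into the first: x(1 - 1.32·1.65) = 662 - 1.32·662.
So x* = -212/-1.18 = 180, and then y* = 662 - 1.65·180 = 365.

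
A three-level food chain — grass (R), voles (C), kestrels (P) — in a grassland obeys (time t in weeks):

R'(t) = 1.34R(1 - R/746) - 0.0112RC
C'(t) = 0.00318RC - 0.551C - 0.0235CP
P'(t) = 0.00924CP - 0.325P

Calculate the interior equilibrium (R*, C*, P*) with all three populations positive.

From dP/dt = 0: 0.00924C* = 0.325, so C* = 35.2.
From dR/dt = 0: 1.34(1 - R*/746) = 0.0112·35.2, giving R* = 746·(1 - 0.294) = 527.
From dC/dt = 0: 0.00318·527 - 0.551 = 0.0235P*, so P* = 1.12/0.0235 = 47.8.

R* ≈ 527, C* ≈ 35.2, P* ≈ 47.8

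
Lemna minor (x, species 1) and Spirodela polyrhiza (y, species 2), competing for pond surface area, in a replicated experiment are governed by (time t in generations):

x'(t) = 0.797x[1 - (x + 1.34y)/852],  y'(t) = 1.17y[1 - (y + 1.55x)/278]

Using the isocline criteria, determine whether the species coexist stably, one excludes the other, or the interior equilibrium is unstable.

Compare the nullcline intercepts: K1/α12 = 852/1.34 = 636 > K2 = 278; K2/α21 = 278/1.55 = 179 < K1 = 852.
Since the inequalities point opposite ways, species 1 can invade but species 2 cannot.

species 1 excludes species 2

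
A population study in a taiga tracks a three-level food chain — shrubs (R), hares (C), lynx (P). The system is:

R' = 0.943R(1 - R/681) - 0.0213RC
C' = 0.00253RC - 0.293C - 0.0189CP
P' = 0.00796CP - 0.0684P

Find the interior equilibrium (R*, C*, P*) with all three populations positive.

R* ≈ 549, C* ≈ 8.59, P* ≈ 58

From dP/dt = 0: 0.00796C* = 0.0684, so C* = 8.59.
From dR/dt = 0: 0.943(1 - R*/681) = 0.0213·8.59, giving R* = 681·(1 - 0.194) = 549.
From dC/dt = 0: 0.00253·549 - 0.293 = 0.0189P*, so P* = 1.1/0.0189 = 58.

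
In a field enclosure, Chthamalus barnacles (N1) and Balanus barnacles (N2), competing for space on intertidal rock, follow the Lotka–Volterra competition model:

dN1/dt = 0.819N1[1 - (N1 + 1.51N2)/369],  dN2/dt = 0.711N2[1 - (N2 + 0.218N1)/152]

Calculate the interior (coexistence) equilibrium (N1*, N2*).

Setting both brackets to zero gives the nullclines N1 + 1.51N2 = 369 and 0.218N1 + N2 = 152.
Substituting N2 = 152 - 0.218N1 into the first: N1(1 - 1.51·0.218) = 369 - 1.51·152.
So N1* = 139/0.671 = 208, and then N2* = 152 - 0.218·208 = 107.

N1* ≈ 208, N2* ≈ 107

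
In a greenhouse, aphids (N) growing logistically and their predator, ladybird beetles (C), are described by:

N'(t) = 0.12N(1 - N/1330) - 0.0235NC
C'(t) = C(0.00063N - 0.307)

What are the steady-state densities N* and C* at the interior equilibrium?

From dC/dt = 0 with C > 0: 0.00063N* = 0.307, so N* = 487.
Substitute into dN/dt = 0: 0.12(1 - 487/1330) = 0.0235C*.
The bracket is 0.634, giving C* = 0.076/0.0235 = 3.24.

N* ≈ 487, C* ≈ 3.24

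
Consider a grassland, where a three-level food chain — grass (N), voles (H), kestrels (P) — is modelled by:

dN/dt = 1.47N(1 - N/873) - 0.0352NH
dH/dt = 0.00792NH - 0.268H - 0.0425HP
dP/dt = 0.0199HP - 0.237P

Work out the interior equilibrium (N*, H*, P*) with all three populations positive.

From dP/dt = 0: 0.0199H* = 0.237, so H* = 11.9.
From dN/dt = 0: 1.47(1 - N*/873) = 0.0352·11.9, giving N* = 873·(1 - 0.285) = 624.
From dH/dt = 0: 0.00792·624 - 0.268 = 0.0425P*, so P* = 4.67/0.0425 = 110.

N* ≈ 624, H* ≈ 11.9, P* ≈ 110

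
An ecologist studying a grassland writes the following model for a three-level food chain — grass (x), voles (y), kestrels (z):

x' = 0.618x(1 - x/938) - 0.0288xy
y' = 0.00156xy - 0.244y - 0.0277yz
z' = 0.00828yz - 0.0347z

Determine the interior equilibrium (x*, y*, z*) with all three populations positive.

From dz/dt = 0: 0.00828y* = 0.0347, so y* = 4.19.
From dx/dt = 0: 0.618(1 - x*/938) = 0.0288·4.19, giving x* = 938·(1 - 0.195) = 755.
From dy/dt = 0: 0.00156·755 - 0.244 = 0.0277z*, so z* = 0.934/0.0277 = 33.7.

x* ≈ 755, y* ≈ 4.19, z* ≈ 33.7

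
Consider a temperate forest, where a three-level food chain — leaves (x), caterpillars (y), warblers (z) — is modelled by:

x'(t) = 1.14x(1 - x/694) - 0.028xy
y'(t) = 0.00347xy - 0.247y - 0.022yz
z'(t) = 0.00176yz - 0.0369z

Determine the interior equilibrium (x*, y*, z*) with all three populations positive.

From dz/dt = 0: 0.00176y* = 0.0369, so y* = 21.
From dx/dt = 0: 1.14(1 - x*/694) = 0.028·21, giving x* = 694·(1 - 0.515) = 337.
From dy/dt = 0: 0.00347·337 - 0.247 = 0.022z*, so z* = 0.921/0.022 = 41.9.

x* ≈ 337, y* ≈ 21, z* ≈ 41.9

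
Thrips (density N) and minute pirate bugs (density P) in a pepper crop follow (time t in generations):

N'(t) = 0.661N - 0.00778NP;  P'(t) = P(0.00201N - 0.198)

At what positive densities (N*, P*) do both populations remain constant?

Set dP/dt = 0 with P > 0: 0.00201N - 0.198 = 0, so N* = 0.198/0.00201 = 98.5.
Set dN/dt = 0 with N > 0: 0.661 - 0.00778P = 0, so P* = 0.661/0.00778 = 85.

N* ≈ 98.5, P* ≈ 85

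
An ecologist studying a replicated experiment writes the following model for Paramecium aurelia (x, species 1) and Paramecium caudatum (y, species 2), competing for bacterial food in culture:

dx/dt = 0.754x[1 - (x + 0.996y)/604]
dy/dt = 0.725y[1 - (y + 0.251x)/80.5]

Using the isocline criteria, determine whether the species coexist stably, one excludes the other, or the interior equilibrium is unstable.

Compare the nullcline intercepts: K1/α12 = 604/0.996 = 606 > K2 = 80.5; K2/α21 = 80.5/0.251 = 321 < K1 = 604.
Since the inequalities point opposite ways, species 1 can invade but species 2 cannot.

species 1 excludes species 2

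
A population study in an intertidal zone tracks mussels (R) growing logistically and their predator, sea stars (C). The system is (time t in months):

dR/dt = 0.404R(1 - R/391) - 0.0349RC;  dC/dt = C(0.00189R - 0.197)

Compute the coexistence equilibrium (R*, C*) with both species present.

From dC/dt = 0 with C > 0: 0.00189R* = 0.197, so R* = 104.
Substitute into dR/dt = 0: 0.404(1 - 104/391) = 0.0349C*.
The bracket is 0.733, giving C* = 0.296/0.0349 = 8.49.

R* ≈ 104, C* ≈ 8.49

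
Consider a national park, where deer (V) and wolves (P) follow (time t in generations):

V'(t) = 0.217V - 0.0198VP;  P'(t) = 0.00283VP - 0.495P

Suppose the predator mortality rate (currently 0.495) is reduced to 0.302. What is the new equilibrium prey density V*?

V* ≈ 107

At the interior fixed point, setting dP/dt = 0 with P > 0 fixes V* = (predator death rate)/(VP coefficient) — independent of the other coefficients.
With the change, V* = 0.302/0.00283 = 107; it falls from 175.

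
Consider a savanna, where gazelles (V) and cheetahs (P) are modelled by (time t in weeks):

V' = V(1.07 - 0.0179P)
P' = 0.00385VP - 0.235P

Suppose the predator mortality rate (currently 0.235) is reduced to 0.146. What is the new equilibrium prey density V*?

At the interior fixed point, setting dP/dt = 0 with P > 0 fixes V* = (predator death rate)/(VP coefficient) — independent of the other coefficients.
With the change, V* = 0.146/0.00385 = 37.9; it falls from 61.

V* ≈ 37.9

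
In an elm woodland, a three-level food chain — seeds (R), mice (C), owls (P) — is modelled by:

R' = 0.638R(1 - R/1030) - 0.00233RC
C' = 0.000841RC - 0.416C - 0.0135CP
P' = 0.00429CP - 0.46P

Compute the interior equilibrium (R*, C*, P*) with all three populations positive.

R* ≈ 627, C* ≈ 107, P* ≈ 8.22

From dP/dt = 0: 0.00429C* = 0.46, so C* = 107.
From dR/dt = 0: 0.638(1 - R*/1030) = 0.00233·107, giving R* = 1030·(1 - 0.392) = 627.
From dC/dt = 0: 0.000841·627 - 0.416 = 0.0135P*, so P* = 0.111/0.0135 = 8.22.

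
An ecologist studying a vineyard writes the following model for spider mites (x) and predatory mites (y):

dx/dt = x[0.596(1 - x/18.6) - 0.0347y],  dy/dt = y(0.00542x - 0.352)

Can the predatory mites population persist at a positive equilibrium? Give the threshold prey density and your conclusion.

Threshold x = 64.9; K < 64.9, so no, the predator goes extinct.

The predator equation gives dy/dt > 0 only when x > 0.352/0.00542 = 64.9.
Without the predator, x → K = 18.6. Since 18.6 < 64.9, the predator cannot invade.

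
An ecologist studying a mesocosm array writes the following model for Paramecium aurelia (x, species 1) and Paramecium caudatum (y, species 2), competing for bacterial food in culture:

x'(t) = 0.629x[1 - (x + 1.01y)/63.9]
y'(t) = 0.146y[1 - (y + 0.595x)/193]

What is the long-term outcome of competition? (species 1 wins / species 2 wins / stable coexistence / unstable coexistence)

species 2 excludes species 1

Compare the nullcline intercepts: K1/α12 = 63.9/1.01 = 63.3 < K2 = 193; K2/α21 = 193/0.595 = 324 > K1 = 63.9.
Since the inequalities point opposite ways, species 2 can invade but species 1 cannot.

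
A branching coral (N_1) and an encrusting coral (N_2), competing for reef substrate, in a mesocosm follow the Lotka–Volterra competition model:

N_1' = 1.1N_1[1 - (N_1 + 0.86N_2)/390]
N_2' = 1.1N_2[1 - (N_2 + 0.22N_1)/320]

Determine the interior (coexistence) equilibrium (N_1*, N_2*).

N_1* ≈ 142, N_2* ≈ 289

Setting both brackets to zero gives the nullclines N_1 + 0.86N_2 = 390 and 0.22N_1 + N_2 = 320.
Substituting N_2 = 320 - 0.22N_1 into the first: N_1(1 - 0.86·0.22) = 390 - 0.86·320.
So N_1* = 115/0.811 = 142, and then N_2* = 320 - 0.22·142 = 289.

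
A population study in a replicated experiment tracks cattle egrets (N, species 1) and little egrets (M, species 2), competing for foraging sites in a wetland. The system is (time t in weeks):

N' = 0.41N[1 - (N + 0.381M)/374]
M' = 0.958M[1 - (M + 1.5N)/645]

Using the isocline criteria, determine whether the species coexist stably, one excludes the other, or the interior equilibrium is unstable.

stable coexistence

Compare the nullcline intercepts: K1/α12 = 374/0.381 = 982 > K2 = 645; K2/α21 = 645/1.5 = 430 > K1 = 374.
Since both inequalities hold, each species can invade when rare, so the interior equilibrium is stable.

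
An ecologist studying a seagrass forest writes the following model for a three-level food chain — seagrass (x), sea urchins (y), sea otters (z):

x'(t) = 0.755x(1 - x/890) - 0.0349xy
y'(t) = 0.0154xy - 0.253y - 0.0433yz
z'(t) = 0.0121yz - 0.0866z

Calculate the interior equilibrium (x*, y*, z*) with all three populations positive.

From dz/dt = 0: 0.0121y* = 0.0866, so y* = 7.16.
From dx/dt = 0: 0.755(1 - x*/890) = 0.0349·7.16, giving x* = 890·(1 - 0.331) = 596.
From dy/dt = 0: 0.0154·596 - 0.253 = 0.0433z*, so z* = 8.92/0.0433 = 206.

x* ≈ 596, y* ≈ 7.16, z* ≈ 206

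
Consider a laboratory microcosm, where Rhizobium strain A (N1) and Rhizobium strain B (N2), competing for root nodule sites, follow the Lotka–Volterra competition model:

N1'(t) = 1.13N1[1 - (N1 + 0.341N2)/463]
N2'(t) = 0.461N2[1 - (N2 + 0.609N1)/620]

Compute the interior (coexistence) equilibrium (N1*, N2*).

Setting both brackets to zero gives the nullclines N1 + 0.341N2 = 463 and 0.609N1 + N2 = 620.
Substituting N2 = 620 - 0.609N1 into the first: N1(1 - 0.341·0.609) = 463 - 0.341·620.
So N1* = 252/0.792 = 318, and then N2* = 620 - 0.609·318 = 427.

N1* ≈ 318, N2* ≈ 427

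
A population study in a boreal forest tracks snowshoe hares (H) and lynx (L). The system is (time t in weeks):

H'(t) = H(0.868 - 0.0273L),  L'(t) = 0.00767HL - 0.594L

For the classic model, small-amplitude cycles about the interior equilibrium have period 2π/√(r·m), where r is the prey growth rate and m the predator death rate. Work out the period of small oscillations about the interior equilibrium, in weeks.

Here r = 0.868 and m = 0.594, so r·m = 0.516.
ω = √0.516 = 0.718 per week, hence T = 2π/ω ≈ 8.75 weeks.

T ≈ 8.75 weeks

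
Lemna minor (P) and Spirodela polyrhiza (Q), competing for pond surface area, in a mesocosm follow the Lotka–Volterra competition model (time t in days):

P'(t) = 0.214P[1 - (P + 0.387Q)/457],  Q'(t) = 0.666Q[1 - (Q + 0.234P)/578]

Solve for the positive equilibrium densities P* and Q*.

Setting both brackets to zero gives the nullclines P + 0.387Q = 457 and 0.234P + Q = 578.
Substituting Q = 578 - 0.234P into the first: P(1 - 0.387·0.234) = 457 - 0.387·578.
So P* = 233/0.909 = 257, and then Q* = 578 - 0.234·257 = 518.

P* ≈ 257, Q* ≈ 518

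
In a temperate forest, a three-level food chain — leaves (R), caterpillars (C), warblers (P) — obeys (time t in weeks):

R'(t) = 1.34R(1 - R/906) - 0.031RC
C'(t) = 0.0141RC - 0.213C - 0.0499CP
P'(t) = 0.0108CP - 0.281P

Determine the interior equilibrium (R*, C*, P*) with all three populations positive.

From dP/dt = 0: 0.0108C* = 0.281, so C* = 26.
From dR/dt = 0: 1.34(1 - R*/906) = 0.031·26, giving R* = 906·(1 - 0.602) = 361.
From dC/dt = 0: 0.0141·361 - 0.213 = 0.0499P*, so P* = 4.87/0.0499 = 97.6.

R* ≈ 361, C* ≈ 26, P* ≈ 97.6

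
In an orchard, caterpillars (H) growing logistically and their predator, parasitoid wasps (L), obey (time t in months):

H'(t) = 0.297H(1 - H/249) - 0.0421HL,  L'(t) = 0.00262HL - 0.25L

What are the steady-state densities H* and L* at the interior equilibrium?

From dL/dt = 0 with L > 0: 0.00262H* = 0.25, so H* = 95.4.
Substitute into dH/dt = 0: 0.297(1 - 95.4/249) = 0.0421L*.
The bracket is 0.617, giving L* = 0.183/0.0421 = 4.35.

H* ≈ 95.4, L* ≈ 4.35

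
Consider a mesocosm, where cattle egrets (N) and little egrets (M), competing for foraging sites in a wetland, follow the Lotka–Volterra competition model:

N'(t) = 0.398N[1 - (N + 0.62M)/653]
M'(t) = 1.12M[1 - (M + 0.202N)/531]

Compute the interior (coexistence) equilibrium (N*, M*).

N* ≈ 370, M* ≈ 456

Setting both brackets to zero gives the nullclines N + 0.62M = 653 and 0.202N + M = 531.
Substituting M = 531 - 0.202N into the first: N(1 - 0.62·0.202) = 653 - 0.62·531.
So N* = 324/0.875 = 370, and then M* = 531 - 0.202·370 = 456.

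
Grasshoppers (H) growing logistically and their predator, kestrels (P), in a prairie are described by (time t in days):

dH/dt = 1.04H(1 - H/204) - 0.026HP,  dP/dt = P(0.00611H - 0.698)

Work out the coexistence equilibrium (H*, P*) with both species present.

H* ≈ 114, P* ≈ 17.6

From dP/dt = 0 with P > 0: 0.00611H* = 0.698, so H* = 114.
Substitute into dH/dt = 0: 1.04(1 - 114/204) = 0.026P*.
The bracket is 0.44, giving P* = 0.458/0.026 = 17.6.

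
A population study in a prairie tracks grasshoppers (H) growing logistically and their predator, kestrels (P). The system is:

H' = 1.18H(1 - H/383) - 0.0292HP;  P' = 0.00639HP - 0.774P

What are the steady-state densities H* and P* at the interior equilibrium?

H* ≈ 121, P* ≈ 27.6

From dP/dt = 0 with P > 0: 0.00639H* = 0.774, so H* = 121.
Substitute into dH/dt = 0: 1.18(1 - 121/383) = 0.0292P*.
The bracket is 0.684, giving P* = 0.807/0.0292 = 27.6.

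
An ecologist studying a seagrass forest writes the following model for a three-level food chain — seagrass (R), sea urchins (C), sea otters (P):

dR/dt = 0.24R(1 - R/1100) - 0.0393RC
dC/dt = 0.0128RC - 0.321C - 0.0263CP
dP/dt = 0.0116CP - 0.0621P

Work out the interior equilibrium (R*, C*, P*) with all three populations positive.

From dP/dt = 0: 0.0116C* = 0.0621, so C* = 5.35.
From dR/dt = 0: 0.24(1 - R*/1100) = 0.0393·5.35, giving R* = 1100·(1 - 0.877) = 136.
From dC/dt = 0: 0.0128·136 - 0.321 = 0.0263P*, so P* = 1.42/0.0263 = 53.8.

R* ≈ 136, C* ≈ 5.35, P* ≈ 53.8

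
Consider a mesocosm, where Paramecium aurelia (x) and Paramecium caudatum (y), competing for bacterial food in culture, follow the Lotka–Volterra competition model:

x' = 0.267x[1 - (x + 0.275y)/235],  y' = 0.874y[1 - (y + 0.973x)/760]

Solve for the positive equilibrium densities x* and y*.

x* ≈ 35.5, y* ≈ 725

Setting both brackets to zero gives the nullclines x + 0.275y = 235 and 0.973x + y = 760.
Substituting y = 760 - 0.973x into the first: x(1 - 0.275·0.973) = 235 - 0.275·760.
So x* = 26/0.732 = 35.5, and then y* = 760 - 0.973·35.5 = 725.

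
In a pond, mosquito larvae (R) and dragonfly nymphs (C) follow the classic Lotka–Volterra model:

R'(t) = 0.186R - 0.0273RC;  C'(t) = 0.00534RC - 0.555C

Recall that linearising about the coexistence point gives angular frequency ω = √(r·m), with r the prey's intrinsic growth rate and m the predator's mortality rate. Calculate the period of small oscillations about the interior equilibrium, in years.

Here r = 0.186 and m = 0.555, so r·m = 0.103.
ω = √0.103 = 0.321 per year, hence T = 2π/ω ≈ 19.6 years.

T ≈ 19.6 years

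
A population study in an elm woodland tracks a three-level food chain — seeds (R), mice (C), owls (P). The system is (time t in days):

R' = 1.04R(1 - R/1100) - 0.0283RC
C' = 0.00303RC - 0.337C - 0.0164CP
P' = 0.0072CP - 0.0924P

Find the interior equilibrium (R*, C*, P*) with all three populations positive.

From dP/dt = 0: 0.0072C* = 0.0924, so C* = 12.8.
From dR/dt = 0: 1.04(1 - R*/1100) = 0.0283·12.8, giving R* = 1100·(1 - 0.349) = 716.
From dC/dt = 0: 0.00303·716 - 0.337 = 0.0164P*, so P* = 1.83/0.0164 = 112.

R* ≈ 716, C* ≈ 12.8, P* ≈ 112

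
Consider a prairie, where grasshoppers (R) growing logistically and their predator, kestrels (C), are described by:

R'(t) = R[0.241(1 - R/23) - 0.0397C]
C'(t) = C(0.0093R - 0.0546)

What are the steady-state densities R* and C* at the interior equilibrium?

From dC/dt = 0 with C > 0: 0.0093R* = 0.0546, so R* = 5.87.
Substitute into dR/dt = 0: 0.241(1 - 5.87/23) = 0.0397C*.
The bracket is 0.745, giving C* = 0.179/0.0397 = 4.52.

R* ≈ 5.87, C* ≈ 4.52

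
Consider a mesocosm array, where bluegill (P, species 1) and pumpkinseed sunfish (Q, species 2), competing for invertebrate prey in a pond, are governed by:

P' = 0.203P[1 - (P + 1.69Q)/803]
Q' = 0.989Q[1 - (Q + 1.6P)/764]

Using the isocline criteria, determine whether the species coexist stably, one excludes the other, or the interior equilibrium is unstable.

unstable coexistence (outcome depends on initial conditions)

Compare the nullcline intercepts: K1/α12 = 803/1.69 = 475 < K2 = 764; K2/α21 = 764/1.6 = 478 < K1 = 803.
Since both are reversed, neither can invade when rare; the interior point is a saddle.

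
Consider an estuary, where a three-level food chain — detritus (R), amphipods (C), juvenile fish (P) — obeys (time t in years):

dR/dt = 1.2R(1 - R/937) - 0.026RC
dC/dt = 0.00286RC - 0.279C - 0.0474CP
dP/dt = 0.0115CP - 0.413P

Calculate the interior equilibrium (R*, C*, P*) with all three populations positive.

R* ≈ 208, C* ≈ 35.9, P* ≈ 6.66

From dP/dt = 0: 0.0115C* = 0.413, so C* = 35.9.
From dR/dt = 0: 1.2(1 - R*/937) = 0.026·35.9, giving R* = 937·(1 - 0.778) = 208.
From dC/dt = 0: 0.00286·208 - 0.279 = 0.0474P*, so P* = 0.316/0.0474 = 6.66.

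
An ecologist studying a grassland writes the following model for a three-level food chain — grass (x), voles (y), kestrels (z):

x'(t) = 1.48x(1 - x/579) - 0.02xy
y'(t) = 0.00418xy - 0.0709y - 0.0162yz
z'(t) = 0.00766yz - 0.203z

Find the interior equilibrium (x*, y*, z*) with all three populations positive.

x* ≈ 372, y* ≈ 26.5, z* ≈ 91.5

From dz/dt = 0: 0.00766y* = 0.203, so y* = 26.5.
From dx/dt = 0: 1.48(1 - x*/579) = 0.02·26.5, giving x* = 579·(1 - 0.358) = 372.
From dy/dt = 0: 0.00418·372 - 0.0709 = 0.0162z*, so z* = 1.48/0.0162 = 91.5.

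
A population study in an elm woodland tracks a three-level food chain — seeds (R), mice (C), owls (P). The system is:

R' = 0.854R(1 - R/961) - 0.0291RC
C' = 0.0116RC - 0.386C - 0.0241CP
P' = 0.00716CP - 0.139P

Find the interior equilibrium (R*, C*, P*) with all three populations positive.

R* ≈ 325, C* ≈ 19.4, P* ≈ 141

From dP/dt = 0: 0.00716C* = 0.139, so C* = 19.4.
From dR/dt = 0: 0.854(1 - R*/961) = 0.0291·19.4, giving R* = 961·(1 - 0.662) = 325.
From dC/dt = 0: 0.0116·325 - 0.386 = 0.0241P*, so P* = 3.39/0.0241 = 141.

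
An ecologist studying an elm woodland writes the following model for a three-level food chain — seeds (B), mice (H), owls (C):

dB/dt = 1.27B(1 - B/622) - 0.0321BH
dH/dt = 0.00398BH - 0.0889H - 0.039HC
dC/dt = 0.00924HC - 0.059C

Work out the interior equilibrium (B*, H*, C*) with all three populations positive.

From dC/dt = 0: 0.00924H* = 0.059, so H* = 6.39.
From dB/dt = 0: 1.27(1 - B*/622) = 0.0321·6.39, giving B* = 622·(1 - 0.161) = 522.
From dH/dt = 0: 0.00398·522 - 0.0889 = 0.039C*, so C* = 1.99/0.039 = 51.

B* ≈ 522, H* ≈ 6.39, C* ≈ 51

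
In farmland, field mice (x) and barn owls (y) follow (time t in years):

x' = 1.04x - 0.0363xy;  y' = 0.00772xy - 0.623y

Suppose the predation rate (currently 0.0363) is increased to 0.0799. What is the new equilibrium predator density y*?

At the interior fixed point, setting dx/dt = 0 with x > 0 fixes y* = (prey growth rate)/(xy coefficient) — independent of the other coefficients.
With the change, y* = 1.04/0.0799 = 13; it falls from 28.7.

y* ≈ 13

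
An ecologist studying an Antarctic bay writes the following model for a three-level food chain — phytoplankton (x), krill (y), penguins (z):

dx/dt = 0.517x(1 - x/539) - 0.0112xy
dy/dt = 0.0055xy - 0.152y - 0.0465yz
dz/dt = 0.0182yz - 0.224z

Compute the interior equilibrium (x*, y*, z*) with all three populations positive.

From dz/dt = 0: 0.0182y* = 0.224, so y* = 12.3.
From dx/dt = 0: 0.517(1 - x*/539) = 0.0112·12.3, giving x* = 539·(1 - 0.267) = 395.
From dy/dt = 0: 0.0055·395 - 0.152 = 0.0465z*, so z* = 2.02/0.0465 = 43.5.

x* ≈ 395, y* ≈ 12.3, z* ≈ 43.5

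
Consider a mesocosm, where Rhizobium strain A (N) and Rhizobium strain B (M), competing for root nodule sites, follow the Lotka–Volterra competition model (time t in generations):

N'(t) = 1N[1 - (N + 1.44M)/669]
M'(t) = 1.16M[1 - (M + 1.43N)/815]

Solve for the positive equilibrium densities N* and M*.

N* ≈ 476, M* ≈ 134

Setting both brackets to zero gives the nullclines N + 1.44M = 669 and 1.43N + M = 815.
Substituting M = 815 - 1.43N into the first: N(1 - 1.44·1.43) = 669 - 1.44·815.
So N* = -505/-1.06 = 476, and then M* = 815 - 1.43·476 = 134.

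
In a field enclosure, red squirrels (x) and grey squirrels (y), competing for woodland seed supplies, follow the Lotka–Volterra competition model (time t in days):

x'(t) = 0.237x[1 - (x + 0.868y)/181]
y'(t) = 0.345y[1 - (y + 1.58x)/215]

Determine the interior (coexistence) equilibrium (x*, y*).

x* ≈ 15.1, y* ≈ 191

Setting both brackets to zero gives the nullclines x + 0.868y = 181 and 1.58x + y = 215.
Substituting y = 215 - 1.58x into the first: x(1 - 0.868·1.58) = 181 - 0.868·215.
So x* = -5.62/-0.371 = 15.1, and then y* = 215 - 1.58·15.1 = 191.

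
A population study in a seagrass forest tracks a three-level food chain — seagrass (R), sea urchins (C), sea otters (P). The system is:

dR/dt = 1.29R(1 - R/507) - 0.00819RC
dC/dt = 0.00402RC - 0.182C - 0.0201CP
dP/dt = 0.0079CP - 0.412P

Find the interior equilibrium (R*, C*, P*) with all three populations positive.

From dP/dt = 0: 0.0079C* = 0.412, so C* = 52.2.
From dR/dt = 0: 1.29(1 - R*/507) = 0.00819·52.2, giving R* = 507·(1 - 0.331) = 339.
From dC/dt = 0: 0.00402·339 - 0.182 = 0.0201P*, so P* = 1.18/0.0201 = 58.8.

R* ≈ 339, C* ≈ 52.2, P* ≈ 58.8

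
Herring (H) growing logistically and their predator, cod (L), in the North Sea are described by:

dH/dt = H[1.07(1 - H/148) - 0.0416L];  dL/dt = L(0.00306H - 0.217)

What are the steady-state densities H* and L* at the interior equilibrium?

From dL/dt = 0 with L > 0: 0.00306H* = 0.217, so H* = 70.9.
Substitute into dH/dt = 0: 1.07(1 - 70.9/148) = 0.0416L*.
The bracket is 0.521, giving L* = 0.557/0.0416 = 13.4.

H* ≈ 70.9, L* ≈ 13.4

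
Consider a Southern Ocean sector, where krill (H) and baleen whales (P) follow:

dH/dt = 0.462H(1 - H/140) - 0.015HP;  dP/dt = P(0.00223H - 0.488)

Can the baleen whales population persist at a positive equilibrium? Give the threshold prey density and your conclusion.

The predator equation gives dP/dt > 0 only when H > 0.488/0.00223 = 219.
Without the predator, H → K = 140. Since 140 < 219, the predator cannot invade.

Threshold H = 219; K < 219, so no, the predator goes extinct.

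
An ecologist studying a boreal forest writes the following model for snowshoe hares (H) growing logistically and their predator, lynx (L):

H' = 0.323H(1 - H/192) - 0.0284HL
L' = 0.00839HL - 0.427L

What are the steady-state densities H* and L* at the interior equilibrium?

From dL/dt = 0 with L > 0: 0.00839H* = 0.427, so H* = 50.9.
Substitute into dH/dt = 0: 0.323(1 - 50.9/192) = 0.0284L*.
The bracket is 0.735, giving L* = 0.237/0.0284 = 8.36.

H* ≈ 50.9, L* ≈ 8.36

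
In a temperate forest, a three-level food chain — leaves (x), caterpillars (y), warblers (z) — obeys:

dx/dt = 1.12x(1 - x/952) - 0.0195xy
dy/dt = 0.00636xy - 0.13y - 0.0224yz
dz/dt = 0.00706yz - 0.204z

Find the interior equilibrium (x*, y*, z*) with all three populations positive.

x* ≈ 473, y* ≈ 28.9, z* ≈ 129

From dz/dt = 0: 0.00706y* = 0.204, so y* = 28.9.
From dx/dt = 0: 1.12(1 - x*/952) = 0.0195·28.9, giving x* = 952·(1 - 0.503) = 473.
From dy/dt = 0: 0.00636·473 - 0.13 = 0.0224z*, so z* = 2.88/0.0224 = 129.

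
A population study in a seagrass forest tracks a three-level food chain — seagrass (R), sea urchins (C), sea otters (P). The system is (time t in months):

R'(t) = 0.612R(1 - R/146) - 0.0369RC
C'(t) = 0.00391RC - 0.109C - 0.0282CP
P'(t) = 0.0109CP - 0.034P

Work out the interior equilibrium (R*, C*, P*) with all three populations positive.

From dP/dt = 0: 0.0109C* = 0.034, so C* = 3.12.
From dR/dt = 0: 0.612(1 - R*/146) = 0.0369·3.12, giving R* = 146·(1 - 0.188) = 119.
From dC/dt = 0: 0.00391·119 - 0.109 = 0.0282P*, so P* = 0.354/0.0282 = 12.6.

R* ≈ 119, C* ≈ 3.12, P* ≈ 12.6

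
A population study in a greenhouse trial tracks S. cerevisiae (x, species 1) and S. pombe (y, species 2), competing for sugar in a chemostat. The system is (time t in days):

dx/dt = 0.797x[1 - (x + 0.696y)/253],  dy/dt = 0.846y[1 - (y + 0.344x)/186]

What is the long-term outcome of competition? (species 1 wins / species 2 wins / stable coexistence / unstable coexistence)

Compare the nullcline intercepts: K1/α12 = 253/0.696 = 364 > K2 = 186; K2/α21 = 186/0.344 = 541 > K1 = 253.
Since both inequalities hold, each species can invade when rare, so the interior equilibrium is stable.

stable coexistence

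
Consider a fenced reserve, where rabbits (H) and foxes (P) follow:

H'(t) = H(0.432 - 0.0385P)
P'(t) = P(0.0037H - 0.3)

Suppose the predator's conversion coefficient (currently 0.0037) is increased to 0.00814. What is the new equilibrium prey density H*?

At the interior fixed point, setting dP/dt = 0 with P > 0 fixes H* = (predator death rate)/(HP coefficient) — independent of the other coefficients.
With the change, H* = 0.3/0.00814 = 36.9; it falls from 81.1.

H* ≈ 36.9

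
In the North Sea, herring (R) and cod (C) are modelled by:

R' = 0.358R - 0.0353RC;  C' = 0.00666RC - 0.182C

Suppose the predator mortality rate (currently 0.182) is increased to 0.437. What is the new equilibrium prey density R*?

At the interior fixed point, setting dC/dt = 0 with C > 0 fixes R* = (predator death rate)/(RC coefficient) — independent of the other coefficients.
With the change, R* = 0.437/0.00666 = 65.6; it rises from 27.3.

R* ≈ 65.6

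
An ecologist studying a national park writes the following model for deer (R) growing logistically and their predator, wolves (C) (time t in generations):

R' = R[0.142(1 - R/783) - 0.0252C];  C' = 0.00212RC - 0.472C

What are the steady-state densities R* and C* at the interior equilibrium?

R* ≈ 223, C* ≈ 4.03

From dC/dt = 0 with C > 0: 0.00212R* = 0.472, so R* = 223.
Substitute into dR/dt = 0: 0.142(1 - 223/783) = 0.0252C*.
The bracket is 0.716, giving C* = 0.102/0.0252 = 4.03.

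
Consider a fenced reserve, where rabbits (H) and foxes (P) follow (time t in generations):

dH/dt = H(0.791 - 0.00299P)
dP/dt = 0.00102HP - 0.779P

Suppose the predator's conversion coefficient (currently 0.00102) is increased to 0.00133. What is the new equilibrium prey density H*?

At the interior fixed point, setting dP/dt = 0 with P > 0 fixes H* = (predator death rate)/(HP coefficient) — independent of the other coefficients.
With the change, H* = 0.779/0.00133 = 586; it falls from 764.

H* ≈ 586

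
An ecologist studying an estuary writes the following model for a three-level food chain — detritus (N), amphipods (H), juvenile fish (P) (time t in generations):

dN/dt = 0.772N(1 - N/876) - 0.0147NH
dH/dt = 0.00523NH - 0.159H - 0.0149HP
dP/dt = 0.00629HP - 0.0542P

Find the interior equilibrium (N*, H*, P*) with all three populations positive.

N* ≈ 732, H* ≈ 8.62, P* ≈ 246

From dP/dt = 0: 0.00629H* = 0.0542, so H* = 8.62.
From dN/dt = 0: 0.772(1 - N*/876) = 0.0147·8.62, giving N* = 876·(1 - 0.164) = 732.
From dH/dt = 0: 0.00523·732 - 0.159 = 0.0149P*, so P* = 3.67/0.0149 = 246.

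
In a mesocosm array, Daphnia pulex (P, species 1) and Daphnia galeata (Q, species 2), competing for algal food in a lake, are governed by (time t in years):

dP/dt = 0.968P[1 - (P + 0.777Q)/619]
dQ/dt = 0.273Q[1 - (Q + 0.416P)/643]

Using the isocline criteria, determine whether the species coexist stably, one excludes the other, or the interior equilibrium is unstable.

stable coexistence

Compare the nullcline intercepts: K1/α12 = 619/0.777 = 797 > K2 = 643; K2/α21 = 643/0.416 = 1550 > K1 = 619.
Since both inequalities hold, each species can invade when rare, so the interior equilibrium is stable.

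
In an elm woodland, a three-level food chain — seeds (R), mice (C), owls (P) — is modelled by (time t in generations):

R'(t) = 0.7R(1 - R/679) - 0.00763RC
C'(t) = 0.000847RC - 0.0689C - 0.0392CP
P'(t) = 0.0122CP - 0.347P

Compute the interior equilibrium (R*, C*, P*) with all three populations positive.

R* ≈ 468, C* ≈ 28.4, P* ≈ 8.37

From dP/dt = 0: 0.0122C* = 0.347, so C* = 28.4.
From dR/dt = 0: 0.7(1 - R*/679) = 0.00763·28.4, giving R* = 679·(1 - 0.31) = 468.
From dC/dt = 0: 0.000847·468 - 0.0689 = 0.0392P*, so P* = 0.328/0.0392 = 8.37.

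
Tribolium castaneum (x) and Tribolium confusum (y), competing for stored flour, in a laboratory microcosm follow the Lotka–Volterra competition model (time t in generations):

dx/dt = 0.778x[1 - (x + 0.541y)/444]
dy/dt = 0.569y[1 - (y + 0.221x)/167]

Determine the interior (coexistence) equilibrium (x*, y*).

Setting both brackets to zero gives the nullclines x + 0.541y = 444 and 0.221x + y = 167.
Substituting y = 167 - 0.221x into the first: x(1 - 0.541·0.221) = 444 - 0.541·167.
So x* = 354/0.88 = 402, and then y* = 167 - 0.221·402 = 78.2.

x* ≈ 402, y* ≈ 78.2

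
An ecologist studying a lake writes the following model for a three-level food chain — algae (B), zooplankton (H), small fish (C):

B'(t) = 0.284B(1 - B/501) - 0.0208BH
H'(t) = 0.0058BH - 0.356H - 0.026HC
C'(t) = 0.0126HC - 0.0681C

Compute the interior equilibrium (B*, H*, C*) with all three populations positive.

From dC/dt = 0: 0.0126H* = 0.0681, so H* = 5.4.
From dB/dt = 0: 0.284(1 - B*/501) = 0.0208·5.4, giving B* = 501·(1 - 0.396) = 303.
From dH/dt = 0: 0.0058·303 - 0.356 = 0.026C*, so C* = 1.4/0.026 = 53.8.

B* ≈ 303, H* ≈ 5.4, C* ≈ 53.8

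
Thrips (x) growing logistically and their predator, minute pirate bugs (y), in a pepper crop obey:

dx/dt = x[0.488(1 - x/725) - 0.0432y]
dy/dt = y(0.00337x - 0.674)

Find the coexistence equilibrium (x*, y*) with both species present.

From dy/dt = 0 with y > 0: 0.00337x* = 0.674, so x* = 200.
Substitute into dx/dt = 0: 0.488(1 - 200/725) = 0.0432y*.
The bracket is 0.724, giving y* = 0.353/0.0432 = 8.18.

x* ≈ 200, y* ≈ 8.18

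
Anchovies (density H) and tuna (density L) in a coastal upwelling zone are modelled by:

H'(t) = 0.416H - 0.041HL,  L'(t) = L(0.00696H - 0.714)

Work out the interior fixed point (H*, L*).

H* ≈ 103, L* ≈ 10.1

Set dL/dt = 0 with L > 0: 0.00696H - 0.714 = 0, so H* = 0.714/0.00696 = 103.
Set dH/dt = 0 with H > 0: 0.416 - 0.041L = 0, so L* = 0.416/0.041 = 10.1.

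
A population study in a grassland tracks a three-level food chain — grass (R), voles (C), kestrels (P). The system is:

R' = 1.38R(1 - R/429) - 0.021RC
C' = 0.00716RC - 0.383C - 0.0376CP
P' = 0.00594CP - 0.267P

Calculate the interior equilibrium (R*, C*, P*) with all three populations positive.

From dP/dt = 0: 0.00594C* = 0.267, so C* = 44.9.
From dR/dt = 0: 1.38(1 - R*/429) = 0.021·44.9, giving R* = 429·(1 - 0.684) = 136.
From dC/dt = 0: 0.00716·136 - 0.383 = 0.0376P*, so P* = 0.588/0.0376 = 15.6.

R* ≈ 136, C* ≈ 44.9, P* ≈ 15.6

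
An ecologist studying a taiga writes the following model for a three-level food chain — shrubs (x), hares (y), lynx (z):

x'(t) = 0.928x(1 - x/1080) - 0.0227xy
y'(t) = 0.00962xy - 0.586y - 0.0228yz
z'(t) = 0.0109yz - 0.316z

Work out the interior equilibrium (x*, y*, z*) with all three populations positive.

x* ≈ 314, y* ≈ 29, z* ≈ 107

From dz/dt = 0: 0.0109y* = 0.316, so y* = 29.
From dx/dt = 0: 0.928(1 - x*/1080) = 0.0227·29, giving x* = 1080·(1 - 0.709) = 314.
From dy/dt = 0: 0.00962·314 - 0.586 = 0.0228z*, so z* = 2.44/0.0228 = 107.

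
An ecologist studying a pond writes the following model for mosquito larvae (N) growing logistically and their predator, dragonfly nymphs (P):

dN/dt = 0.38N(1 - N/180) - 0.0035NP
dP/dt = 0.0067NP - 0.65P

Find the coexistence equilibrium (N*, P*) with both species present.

N* ≈ 97, P* ≈ 50.1

From dP/dt = 0 with P > 0: 0.0067N* = 0.65, so N* = 97.
Substitute into dN/dt = 0: 0.38(1 - 97/180) = 0.0035P*.
The bracket is 0.461, giving P* = 0.175/0.0035 = 50.1.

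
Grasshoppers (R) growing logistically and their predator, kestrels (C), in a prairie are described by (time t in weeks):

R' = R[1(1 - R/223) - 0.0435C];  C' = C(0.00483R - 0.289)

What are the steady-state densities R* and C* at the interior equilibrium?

R* ≈ 59.8, C* ≈ 16.8

From dC/dt = 0 with C > 0: 0.00483R* = 0.289, so R* = 59.8.
Substitute into dR/dt = 0: 1(1 - 59.8/223) = 0.0435C*.
The bracket is 0.732, giving C* = 0.732/0.0435 = 16.8.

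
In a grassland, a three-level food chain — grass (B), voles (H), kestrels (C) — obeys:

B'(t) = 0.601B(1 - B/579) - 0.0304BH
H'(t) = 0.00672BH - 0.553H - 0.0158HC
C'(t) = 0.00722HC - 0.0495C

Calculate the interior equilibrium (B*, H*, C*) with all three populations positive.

B* ≈ 378, H* ≈ 6.86, C* ≈ 126

From dC/dt = 0: 0.00722H* = 0.0495, so H* = 6.86.
From dB/dt = 0: 0.601(1 - B*/579) = 0.0304·6.86, giving B* = 579·(1 - 0.347) = 378.
From dH/dt = 0: 0.00672·378 - 0.553 = 0.0158C*, so C* = 1.99/0.0158 = 126.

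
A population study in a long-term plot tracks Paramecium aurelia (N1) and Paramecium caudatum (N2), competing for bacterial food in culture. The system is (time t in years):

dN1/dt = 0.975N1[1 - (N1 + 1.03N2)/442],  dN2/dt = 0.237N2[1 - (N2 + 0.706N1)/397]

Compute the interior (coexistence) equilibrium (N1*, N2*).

N1* ≈ 121, N2* ≈ 311

Setting both brackets to zero gives the nullclines N1 + 1.03N2 = 442 and 0.706N1 + N2 = 397.
Substituting N2 = 397 - 0.706N1 into the first: N1(1 - 1.03·0.706) = 442 - 1.03·397.
So N1* = 33.1/0.273 = 121, and then N2* = 397 - 0.706·121 = 311.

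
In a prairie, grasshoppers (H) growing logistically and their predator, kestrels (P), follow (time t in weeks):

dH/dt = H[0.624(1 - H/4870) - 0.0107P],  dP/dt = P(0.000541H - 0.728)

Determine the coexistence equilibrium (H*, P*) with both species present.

H* ≈ 1350, P* ≈ 42.2

From dP/dt = 0 with P > 0: 0.000541H* = 0.728, so H* = 1350.
Substitute into dH/dt = 0: 0.624(1 - 1350/4870) = 0.0107P*.
The bracket is 0.724, giving P* = 0.452/0.0107 = 42.2.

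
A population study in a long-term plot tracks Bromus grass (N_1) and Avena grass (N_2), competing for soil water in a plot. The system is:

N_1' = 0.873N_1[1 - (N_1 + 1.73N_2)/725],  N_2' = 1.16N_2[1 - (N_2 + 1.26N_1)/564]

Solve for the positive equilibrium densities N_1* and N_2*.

N_1* ≈ 213, N_2* ≈ 296

Setting both brackets to zero gives the nullclines N_1 + 1.73N_2 = 725 and 1.26N_1 + N_2 = 564.
Substituting N_2 = 564 - 1.26N_1 into the first: N_1(1 - 1.73·1.26) = 725 - 1.73·564.
So N_1* = -251/-1.18 = 213, and then N_2* = 564 - 1.26·213 = 296.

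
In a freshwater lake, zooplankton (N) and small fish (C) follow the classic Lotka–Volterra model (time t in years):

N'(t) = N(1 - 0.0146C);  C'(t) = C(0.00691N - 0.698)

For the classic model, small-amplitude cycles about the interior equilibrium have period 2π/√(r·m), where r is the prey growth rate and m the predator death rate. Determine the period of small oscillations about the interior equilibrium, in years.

T ≈ 7.52 years

Here r = 1 and m = 0.698, so r·m = 0.698.
ω = √0.698 = 0.835 per year, hence T = 2π/ω ≈ 7.52 years.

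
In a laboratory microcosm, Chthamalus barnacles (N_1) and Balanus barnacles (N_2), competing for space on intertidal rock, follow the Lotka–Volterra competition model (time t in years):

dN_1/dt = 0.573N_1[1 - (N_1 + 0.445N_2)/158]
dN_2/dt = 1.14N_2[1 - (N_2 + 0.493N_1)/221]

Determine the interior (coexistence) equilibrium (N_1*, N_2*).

Setting both brackets to zero gives the nullclines N_1 + 0.445N_2 = 158 and 0.493N_1 + N_2 = 221.
Substituting N_2 = 221 - 0.493N_1 into the first: N_1(1 - 0.445·0.493) = 158 - 0.445·221.
So N_1* = 59.7/0.781 = 76.4, and then N_2* = 221 - 0.493·76.4 = 183.

N_1* ≈ 76.4, N_2* ≈ 183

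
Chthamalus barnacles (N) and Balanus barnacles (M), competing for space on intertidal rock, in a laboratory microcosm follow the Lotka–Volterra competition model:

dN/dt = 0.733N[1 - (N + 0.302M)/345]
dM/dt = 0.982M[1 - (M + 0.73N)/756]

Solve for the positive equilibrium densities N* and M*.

Setting both brackets to zero gives the nullclines N + 0.302M = 345 and 0.73N + M = 756.
Substituting M = 756 - 0.73N into the first: N(1 - 0.302·0.73) = 345 - 0.302·756.
So N* = 117/0.78 = 150, and then M* = 756 - 0.73·150 = 647.

N* ≈ 150, M* ≈ 647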